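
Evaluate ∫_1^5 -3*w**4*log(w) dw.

9372/25 - 1875*log(5)

Integrate by parts once (u = ln w, dv = -3*w**4 dw).
An antiderivative is F(w) = -3*w**5*(5*log(w) - 1)/25.
Then F(5) - F(1) = (375 - 1875*log(5)) - (3/25) = 9372/25 - 1875*log(5).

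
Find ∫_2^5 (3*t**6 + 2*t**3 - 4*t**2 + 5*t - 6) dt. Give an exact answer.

By the power rule, an antiderivative is F(t) = 3*t**7/7 + t**4/2 - 4*t**3/3 + 5*t**2/2 - 6*t.
Then F(5) - F(2) = (706870/21) - (1054/21) = 235272/7.

235272/7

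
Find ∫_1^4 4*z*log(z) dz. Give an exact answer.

Integrate by parts once (u = ln z, dv = 4*z dz).
An antiderivative is F(z) = z**2*(2*log(z) - 1).
Then F(4) - F(1) = (-16 + 64*log(2)) - (-1) = -15 + 64*log(2).

-15 + 64*log(2)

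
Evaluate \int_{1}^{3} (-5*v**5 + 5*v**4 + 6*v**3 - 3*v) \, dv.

-770/3

By the power rule, an antiderivative is F(v) = -5*v**6/6 + v**5 + 3*v**4/2 - 3*v**2/2.
Then F(3) - F(1) = (-513/2) - (1/6) = -770/3.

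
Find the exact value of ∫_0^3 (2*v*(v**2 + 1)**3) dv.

Let u = v**2 + 1, so du = 2*v dv. When v = 0, u = 1; when v = 3, u = 10.
The integral becomes ∫ u**3 du from 1 to 10, with antiderivative u**4/4.
Back in v: F(v) = (v**2 + 1)**4/4.
Then F(3) - F(0) = (2500) - (1/4) = 9999/4.

9999/4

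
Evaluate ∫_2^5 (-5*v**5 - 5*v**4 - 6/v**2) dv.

-160623/10

By the power rule, an antiderivative is F(v) = -5*v**6/6 - v**5 + 6/v.
Then F(5) - F(2) = (-484339/30) - (-247/3) = -160623/10.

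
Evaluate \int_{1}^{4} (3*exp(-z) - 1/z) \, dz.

An antiderivative is F(z) = -log(z) - 3*exp(-z).
Then F(4) - F(1) = ((-log(4**exp(4)) - 3)*exp(-4)) - (-3*exp(-1)) = (-log(4**exp(4)) - 3 + 3*exp(3))*exp(-4).

(-log(4**exp(4)) - 3 + 3*exp(3))*exp(-4)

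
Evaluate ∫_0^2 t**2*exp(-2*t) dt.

(-13 + exp(4))*exp(-4)/4

Integrate by parts twice (u = t^2, dv = exp(-2*t) dt).
An antiderivative is F(t) = (-2*t**2 - 2*t - 1)*exp(-2*t)/4.
Then F(2) - F(0) = (-13*exp(-4)/4) - (-1/4) = (-13 + exp(4))*exp(-4)/4.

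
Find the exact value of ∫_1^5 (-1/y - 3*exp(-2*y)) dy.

-log(5) - 3*exp(-2)/2 + 3*exp(-10)/2

An antiderivative is F(y) = -log(y) + 3*exp(-2*y)/2.
Then F(5) - F(1) = (-log(5) + 3*exp(-10)/2) - (3*exp(-2)/2) = -log(5) - 3*exp(-2)/2 + 3*exp(-10)/2.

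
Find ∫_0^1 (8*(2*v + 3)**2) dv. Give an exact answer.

Let u = 2*v + 3, so du = 2 dv. When v = 0, u = 3; when v = 1, u = 5.
The integral becomes 4·∫ u**2 du from 3 to 5, with antiderivative 4*u**3/3.
Back in v: F(v) = 4*(2*v + 3)**3/3.
Then F(1) - F(0) = (500/3) - (36) = 392/3.

392/3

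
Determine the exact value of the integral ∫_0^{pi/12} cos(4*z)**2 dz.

Use the identity cos^2(4*z) = (1 + cos(8*z))/2.
An antiderivative is F(z) = z/2 + sin(8*z)/16.
Then F(pi/12) - F(0) = (sqrt(3)/32 + pi/24) - (0) = sqrt(3)/32 + pi/24.

sqrt(3)/32 + pi/24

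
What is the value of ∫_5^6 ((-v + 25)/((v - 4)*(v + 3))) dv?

Factor the denominator: v**2 - v - 12 = (v + 3)(v - 4).
Partial fractions: (-v + 25)/((v - 4)*(v + 3)) = -4/(v + 3) + 3/(v - 4).
An antiderivative is F(v) = 3*log(v - 4) - 4*log(v + 3).
Then F(6) - F(5) = (-8*log(3) + 3*log(2)) - (-12*log(2)) = -8*log(3) + 15*log(2).

-8*log(3) + 15*log(2)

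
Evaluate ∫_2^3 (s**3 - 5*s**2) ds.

-185/12

By the power rule, an antiderivative is F(s) = s**4/4 - 5*s**3/3.
Then F(3) - F(2) = (-99/4) - (-28/3) = -185/12.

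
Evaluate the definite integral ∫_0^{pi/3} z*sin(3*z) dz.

pi/9

Integrate by parts once (u = z, dv = sin(3*z) dz).
An antiderivative is F(z) = -z*cos(3*z)/3 + sin(3*z)/9.
Then F(pi/3) - F(0) = (pi/9) - (0) = pi/9.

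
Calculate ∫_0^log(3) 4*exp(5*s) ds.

968/5

Let u = exp(s), so du = exp(s) ds. When s = 0, u = 1; when s = log(3), u = 3.
The integral becomes 4·∫ u**4 du from 1 to 3, with antiderivative 4*u**5/5.
Back in s: F(s) = 4*exp(5*s)/5.
Then F(log(3)) - F(0) = (972/5) - (4/5) = 968/5.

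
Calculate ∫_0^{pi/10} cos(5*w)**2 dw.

pi/20

Use the identity cos^2(5*w) = (1 + cos(10*w))/2.
An antiderivative is F(w) = w/2 + sin(10*w)/20.
Then F(pi/10) - F(0) = (pi/20) - (0) = pi/20.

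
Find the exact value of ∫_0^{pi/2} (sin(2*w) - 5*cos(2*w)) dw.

1

An antiderivative is F(w) = -5*sin(2*w)/2 - cos(2*w)/2.
Then F(pi/2) - F(0) = (1/2) - (-1/2) = 1.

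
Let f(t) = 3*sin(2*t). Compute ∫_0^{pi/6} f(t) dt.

An antiderivative is F(t) = -3*cos(2*t)/2.
Then F(pi/6) - F(0) = (-3/4) - (-3/2) = 3/4.

3/4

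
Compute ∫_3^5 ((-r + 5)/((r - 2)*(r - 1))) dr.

log(27/16)

Factor the denominator: r**2 - 3*r + 2 = (r - 1)(r - 2).
Partial fractions: (-r + 5)/((r - 2)*(r - 1)) = -4/(r - 1) + 3/(r - 2).
An antiderivative is F(r) = 3*log(r - 2) - 4*log(r - 1).
Then F(5) - F(3) = (-8*log(2) + 3*log(3)) - (-log(16)) = log(27/16).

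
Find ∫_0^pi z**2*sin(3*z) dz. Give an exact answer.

Integrate by parts twice (u = z^2, dv = sin(3*z) dz).
An antiderivative is F(z) = -z**2*cos(3*z)/3 + 2*z*sin(3*z)/9 + 2*cos(3*z)/27.
Then F(pi) - F(0) = (-2/27 + pi**2/3) - (2/27) = -4/27 + pi**2/3.

-4/27 + pi**2/3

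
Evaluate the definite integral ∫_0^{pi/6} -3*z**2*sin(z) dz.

Integrate by parts twice (u = z^2, dv = -3*sin(z) dz).
An antiderivative is F(z) = 3*z**2*cos(z) - 6*z*sin(z) - 6*cos(z).
Then F(pi/6) - F(0) = (-3*sqrt(3) - pi/2 + sqrt(3)*pi**2/24) - (-6) = -3*sqrt(3) - pi/2 + sqrt(3)*pi**2/24 + 6.

-3*sqrt(3) - pi/2 + sqrt(3)*pi**2/24 + 6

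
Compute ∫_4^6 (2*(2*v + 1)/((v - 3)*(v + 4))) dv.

-4*log(2) + 2*log(3) + 2*log(5)

Factor the denominator: v**2 + v - 12 = (v + 4)(v - 3).
Partial fractions: 2*(2*v + 1)/((v - 3)*(v + 4)) = 2/(v + 4) + 2/(v - 3).
An antiderivative is F(v) = 2*log(v - 3) + 2*log(v + 4).
Then F(6) - F(4) = (2*log(2) + 2*log(3) + 2*log(5)) - (log(64)) = -4*log(2) + 2*log(3) + 2*log(5).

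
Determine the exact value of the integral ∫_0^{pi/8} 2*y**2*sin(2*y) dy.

Integrate by parts twice (u = y^2, dv = 2*sin(2*y) dy).
An antiderivative is F(y) = -y**2*cos(2*y) + y*sin(2*y) + cos(2*y)/2.
Then F(pi/8) - F(0) = (sqrt(2)*(-pi**2 + 8*pi + 32)/128) - (1/2) = -1/2 - sqrt(2)*pi**2/128 + sqrt(2)*pi/16 + sqrt(2)/4.

-1/2 - sqrt(2)*pi**2/128 + sqrt(2)*pi/16 + sqrt(2)/4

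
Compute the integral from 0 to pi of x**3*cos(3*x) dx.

Integrate by parts 3 times (u = x^3, dv = cos(3*x) dx).
An antiderivative is F(x) = x**3*sin(3*x)/3 + x**2*cos(3*x)/3 - 2*x*sin(3*x)/9 - 2*cos(3*x)/27.
Then F(pi) - F(0) = (2/27 - pi**2/3) - (-2/27) = 4/27 - pi**2/3.

4/27 - pi**2/3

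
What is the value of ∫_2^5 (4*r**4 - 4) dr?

By the power rule, an antiderivative is F(r) = 4*r**5/5 - 4*r.
Then F(5) - F(2) = (2480) - (88/5) = 12312/5.

12312/5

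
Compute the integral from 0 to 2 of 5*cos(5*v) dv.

Let u = 5*v, so du = 5 dv. When v = 0, u = 0; when v = 2, u = 10.
The integral becomes ∫ cos(u) du from 0 to 10, with antiderivative sin(u).
Back in v: F(v) = sin(5*v).
Then F(2) - F(0) = (sin(10)) - (0) = sin(10).

sin(10)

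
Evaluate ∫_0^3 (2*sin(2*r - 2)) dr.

Let u = 2*r - 2, so du = 2 dr. When r = 0, u = -2; when r = 3, u = 4.
The integral becomes ∫ sin(u) du from -2 to 4, with antiderivative -cos(u).
Back in r: F(r) = -cos(2*r - 2).
Then F(3) - F(0) = (-cos(4)) - (-cos(2)) = cos(2) - cos(4).

cos(2) - cos(4)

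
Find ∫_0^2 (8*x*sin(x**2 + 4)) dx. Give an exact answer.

4*cos(4) - 4*cos(8)

Let u = x**2 + 4, so du = 2*x dx. When x = 0, u = 4; when x = 2, u = 8.
The integral becomes 4·∫ sin(u) du from 4 to 8, with antiderivative -4*cos(u).
Back in x: F(x) = -4*cos(x**2 + 4).
Then F(2) - F(0) = (-4*cos(8)) - (-4*cos(4)) = 4*cos(4) - 4*cos(8).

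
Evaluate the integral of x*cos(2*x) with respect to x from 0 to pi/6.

Integrate by parts once (u = x, dv = cos(2*x) dx).
An antiderivative is F(x) = x*sin(2*x)/2 + cos(2*x)/4.
Then F(pi/6) - F(0) = (1/8 + sqrt(3)*pi/24) - (1/4) = -1/8 + sqrt(3)*pi/24.

-1/8 + sqrt(3)*pi/24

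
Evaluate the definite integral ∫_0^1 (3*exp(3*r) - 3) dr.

-4 + exp(3)

An antiderivative is F(r) = exp(3*r) - 3*r.
Then F(1) - F(0) = (-3 + exp(3)) - (1) = -4 + exp(3).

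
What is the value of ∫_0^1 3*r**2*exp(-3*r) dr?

Integrate by parts twice (u = r^2, dv = 3*exp(-3*r) dr).
An antiderivative is F(r) = (-9*r**2 - 6*r - 2)*exp(-3*r)/9.
Then F(1) - F(0) = (-17*exp(-3)/9) - (-2/9) = 2/9 - 17*exp(-3)/9.

2/9 - 17*exp(-3)/9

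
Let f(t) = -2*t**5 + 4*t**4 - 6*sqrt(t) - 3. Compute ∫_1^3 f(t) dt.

By the power rule, an antiderivative is F(t) = -t**6/3 + 4*t**5/5 - 4*t**(3/2) - 3*t.
Then F(3) - F(1) = (-288/5 - 12*sqrt(3)) - (-98/15) = -766/15 - 12*sqrt(3).

-766/15 - 12*sqrt(3)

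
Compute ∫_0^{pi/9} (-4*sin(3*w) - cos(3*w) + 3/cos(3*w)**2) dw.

-2/3 + 5*sqrt(3)/6

An antiderivative is F(w) = -sin(3*w)/3 + 4*cos(3*w)/3 + tan(3*w).
Then F(pi/9) - F(0) = (2/3 + 5*sqrt(3)/6) - (4/3) = -2/3 + 5*sqrt(3)/6.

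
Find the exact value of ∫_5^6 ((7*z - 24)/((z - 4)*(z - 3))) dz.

Factor the denominator: z**2 - 7*z + 12 = (z - 3)(z - 4).
Partial fractions: (7*z - 24)/((z - 4)*(z - 3)) = 3/(z - 3) + 4/(z - 4).
An antiderivative is F(z) = 4*log(z - 4) + 3*log(z - 3).
Then F(6) - F(5) = (4*log(2) + 3*log(3)) - (log(8)) = log(54).

log(54)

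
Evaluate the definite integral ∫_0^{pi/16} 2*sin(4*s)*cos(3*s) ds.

-cos(pi/16) - sin(pi/16)/7 + 8/7

Use the identity sin(4*s)cos(3*s) = [sin(7*s) + sin(s)]/2.
An antiderivative is F(s) = -cos(s) - cos(7*s)/7.
Then F(pi/16) - F(0) = (-cos(pi/16) - sin(pi/16)/7) - (-8/7) = -cos(pi/16) - sin(pi/16)/7 + 8/7.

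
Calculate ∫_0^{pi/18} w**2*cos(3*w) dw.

Integrate by parts twice (u = w^2, dv = cos(3*w) dw).
An antiderivative is F(w) = w**2*sin(3*w)/3 + 2*w*cos(3*w)/9 - 2*sin(3*w)/27.
Then F(pi/18) - F(0) = (-1/27 + pi**2/1944 + sqrt(3)*pi/162) - (0) = -1/27 + pi**2/1944 + sqrt(3)*pi/162.

-1/27 + pi**2/1944 + sqrt(3)*pi/162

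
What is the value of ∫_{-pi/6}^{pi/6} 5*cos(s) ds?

5

An antiderivative is F(s) = 5*sin(s).
Then F(pi/6) - F(-pi/6) = (5/2) - (-5/2) = 5.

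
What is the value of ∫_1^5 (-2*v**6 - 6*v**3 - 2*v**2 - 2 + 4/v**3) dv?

By the power rule, an antiderivative is F(v) = -2*v**7/7 - 3*v**4/2 - 2*v**3/3 - 2*v - 2/v**2.
Then F(5) - F(1) = (-24519959/1050) - (-271/42) = -12256592/525.

-12256592/525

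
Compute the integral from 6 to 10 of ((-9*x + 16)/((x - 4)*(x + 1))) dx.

Factor the denominator: x**2 - 3*x - 4 = (x + 1)(x - 4).
Partial fractions: (-9*x + 16)/((x - 4)*(x + 1)) = -5/(x + 1) - 4/(x - 4).
An antiderivative is F(x) = -4*log(x - 4) - 5*log(x + 1).
Then F(10) - F(6) = (-5*log(11) - 4*log(3) - 4*log(2)) - (-5*log(7) - 4*log(2)) = -5*log(11) - 4*log(3) + 5*log(7).

-5*log(11) - 4*log(3) + 5*log(7)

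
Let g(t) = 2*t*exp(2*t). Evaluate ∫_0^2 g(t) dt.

Integrate by parts once (u = t, dv = 2*exp(2*t) dt).
An antiderivative is F(t) = (2*t - 1)*exp(2*t)/2.
Then F(2) - F(0) = (3*exp(4)/2) - (-1/2) = 1/2 + 3*exp(4)/2.

1/2 + 3*exp(4)/2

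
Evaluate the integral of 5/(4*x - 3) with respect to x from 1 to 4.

5*log(13)/4

An antiderivative is F(x) = 5*log(4*x - 3)/4.
Then F(4) - F(1) = (5*log(13)/4) - (0) = 5*log(13)/4.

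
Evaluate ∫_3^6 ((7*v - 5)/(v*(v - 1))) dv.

3*log(2) + 2*log(5)

Factor the denominator: v**2 - v = v(v - 1).
Partial fractions: (7*v - 5)/(v*(v - 1)) = 5/v + 2/(v - 1).
An antiderivative is F(v) = 5*log(v) + 2*log(v - 1).
Then F(6) - F(3) = (2*log(5) + 5*log(2) + 5*log(3)) - (2*log(2) + 5*log(3)) = 3*log(2) + 2*log(5).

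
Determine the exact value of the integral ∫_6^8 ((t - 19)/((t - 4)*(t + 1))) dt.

Factor the denominator: t**2 - 3*t - 4 = (t + 1)(t - 4).
Partial fractions: (t - 19)/((t - 4)*(t + 1)) = 4/(t + 1) - 3/(t - 4).
An antiderivative is F(t) = -3*log(t - 4) + 4*log(t + 1).
Then F(8) - F(6) = (-6*log(2) + 8*log(3)) - (-3*log(2) + 4*log(7)) = -4*log(7) - 3*log(2) + 8*log(3).

-4*log(7) - 3*log(2) + 8*log(3)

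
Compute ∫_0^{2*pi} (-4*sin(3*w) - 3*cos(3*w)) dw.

An antiderivative is F(w) = -sin(3*w) + 4*cos(3*w)/3.
Then F(2*pi) - F(0) = (4/3) - (4/3) = 0.

0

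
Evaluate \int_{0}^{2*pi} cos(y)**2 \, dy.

pi

Use the identity cos^2(y) = (1 + cos(2*y))/2.
An antiderivative is F(y) = y/2 + sin(2*y)/4.
Then F(2*pi) - F(0) = (pi) - (0) = pi.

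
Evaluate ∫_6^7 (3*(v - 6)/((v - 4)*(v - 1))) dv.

Factor the denominator: v**2 - 5*v + 4 = (v - 1)(v - 4).
Partial fractions: 3*(v - 6)/((v - 4)*(v - 1)) = 5/(v - 1) - 2/(v - 4).
An antiderivative is F(v) = -2*log(v - 4) + 5*log(v - 1).
Then F(7) - F(6) = (3*log(3) + 5*log(2)) - (-2*log(2) + 5*log(5)) = -5*log(5) + 3*log(3) + 7*log(2).

-5*log(5) + 3*log(3) + 7*log(2)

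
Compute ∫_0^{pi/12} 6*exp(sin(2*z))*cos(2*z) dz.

Let u = sin(2*z), so du = 2*cos(2*z) dz. When z = 0, u = 0; when z = pi/12, u = 1/2.
The integral becomes 3·∫ exp(u) du from 0 to 1/2, with antiderivative 3*exp(u).
Back in z: F(z) = 3*exp(sin(2*z)).
Then F(pi/12) - F(0) = (3*exp(1/2)) - (3) = -3 + 3*exp(1/2).

-3 + 3*exp(1/2)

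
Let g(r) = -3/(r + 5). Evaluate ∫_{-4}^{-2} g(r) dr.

An antiderivative is F(r) = -3*log(r + 5).
Then F(-2) - F(-4) = (-log(27)) - (0) = -log(27).

-log(27)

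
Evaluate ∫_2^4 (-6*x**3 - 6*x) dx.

By the power rule, an antiderivative is F(x) = -3*x**4/2 - 3*x**2.
Then F(4) - F(2) = (-432) - (-36) = -396.

-396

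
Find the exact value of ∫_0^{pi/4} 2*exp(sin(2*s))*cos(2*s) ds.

Let u = sin(2*s), so du = 2*cos(2*s) ds. When s = 0, u = 0; when s = pi/4, u = 1.
The integral becomes ∫ exp(u) du from 0 to 1, with antiderivative exp(u).
Back in s: F(s) = exp(sin(2*s)).
Then F(pi/4) - F(0) = (E) - (1) = -1 + E.

-1 + E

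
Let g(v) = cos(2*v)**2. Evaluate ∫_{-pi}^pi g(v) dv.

Use the identity cos^2(2*v) = (1 + cos(4*v))/2.
An antiderivative is F(v) = v/2 + sin(4*v)/8.
Then F(pi) - F(-pi) = (pi/2) - (-pi/2) = pi.

pi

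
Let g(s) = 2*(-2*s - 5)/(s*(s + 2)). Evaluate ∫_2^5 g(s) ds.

-5*log(5) + log(7) + 3*log(2)

Factor the denominator: s**2 + 2*s = (s + 2)s.
Partial fractions: 2*(-2*s - 5)/(s*(s + 2)) = 1/(s + 2) - 5/s.
An antiderivative is F(s) = -5*log(s) + log(s + 2).
Then F(5) - F(2) = (-5*log(5) + log(7)) - (-log(8)) = -5*log(5) + log(7) + 3*log(2).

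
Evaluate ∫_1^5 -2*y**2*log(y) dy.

Integrate by parts once (u = ln y, dv = -2*y**2 dy).
An antiderivative is F(y) = -2*y**3*(3*log(y) - 1)/9.
Then F(5) - F(1) = (250/9 - 250*log(5)/3) - (2/9) = 248/9 - 250*log(5)/3.

248/9 - 250*log(5)/3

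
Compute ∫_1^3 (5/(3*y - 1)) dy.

An antiderivative is F(y) = 5*log(3*y - 1)/3.
Then F(3) - F(1) = (log(32)) - (5*log(2)/3) = 10*log(2)/3.

10*log(2)/3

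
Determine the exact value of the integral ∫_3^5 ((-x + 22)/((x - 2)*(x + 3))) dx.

-10*log(2) + 9*log(3)

Factor the denominator: x**2 + x - 6 = (x + 3)(x - 2).
Partial fractions: (-x + 22)/((x - 2)*(x + 3)) = -5/(x + 3) + 4/(x - 2).
An antiderivative is F(x) = 4*log(x - 2) - 5*log(x + 3).
Then F(5) - F(3) = (-15*log(2) + 4*log(3)) - (-5*log(3) - 5*log(2)) = -10*log(2) + 9*log(3).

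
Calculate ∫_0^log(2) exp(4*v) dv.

15/4

Let u = exp(v), so du = exp(v) dv. When v = 0, u = 1; when v = log(2), u = 2.
The integral becomes ∫ u**3 du from 1 to 2, with antiderivative u**4/4.
Back in v: F(v) = exp(4*v)/4.
Then F(log(2)) - F(0) = (4) - (1/4) = 15/4.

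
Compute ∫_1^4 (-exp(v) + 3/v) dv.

An antiderivative is F(v) = -exp(v) + 3*log(v).
Then F(4) - F(1) = (-exp(4) + log(64)) - (-exp(1)) = -exp(4) + exp(1) + log(64).

-exp(4) + exp(1) + log(64)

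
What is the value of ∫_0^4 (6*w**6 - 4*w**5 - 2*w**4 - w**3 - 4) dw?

By the power rule, an antiderivative is F(w) = 6*w**7/7 - 2*w**6/3 - 2*w**5/5 - w**4/4 - 4*w.
Then F(4) - F(0) = (1136432/105) - (0) = 1136432/105.

1136432/105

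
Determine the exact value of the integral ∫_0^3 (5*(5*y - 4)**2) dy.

465

Let u = 5*y - 4, so du = 5 dy. When y = 0, u = -4; when y = 3, u = 11.
The integral becomes ∫ u**2 du from -4 to 11, with antiderivative u**3/3.
Back in y: F(y) = (5*y - 4)**3/3.
Then F(3) - F(0) = (1331/3) - (-64/3) = 465.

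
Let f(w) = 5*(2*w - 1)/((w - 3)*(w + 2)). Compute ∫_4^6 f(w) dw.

10*log(2)

Factor the denominator: w**2 - w - 6 = (w + 2)(w - 3).
Partial fractions: 5*(2*w - 1)/((w - 3)*(w + 2)) = 5/(w + 2) + 5/(w - 3).
An antiderivative is F(w) = 5*log(w - 3) + 5*log(w + 2).
Then F(6) - F(4) = (5*log(3) + 15*log(2)) - (5*log(2) + 5*log(3)) = 10*log(2).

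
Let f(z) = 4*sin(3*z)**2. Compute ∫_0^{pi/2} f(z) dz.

pi

Use the identity sin^2(3*z) = (1 - cos(6*z))/2.
An antiderivative is F(z) = 2*z - sin(6*z)/3.
Then F(pi/2) - F(0) = (pi) - (0) = pi.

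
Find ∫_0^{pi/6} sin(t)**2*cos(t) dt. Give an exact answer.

Let u = sin(t), so du = cos(t) dt. When t = 0, u = 0; when t = pi/6, u = 1/2.
The integral becomes ∫ u**2 du from 0 to 1/2, with antiderivative u**3/3.
Back in t: F(t) = sin(t)**3/3.
Then F(pi/6) - F(0) = (1/24) - (0) = 1/24.

1/24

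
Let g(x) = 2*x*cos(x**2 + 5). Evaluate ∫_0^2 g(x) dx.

sin(9) - sin(5)

Let u = x**2 + 5, so du = 2*x dx. When x = 0, u = 5; when x = 2, u = 9.
The integral becomes ∫ cos(u) du from 5 to 9, with antiderivative sin(u).
Back in x: F(x) = sin(x**2 + 5).
Then F(2) - F(0) = (sin(9)) - (sin(5)) = sin(9) - sin(5).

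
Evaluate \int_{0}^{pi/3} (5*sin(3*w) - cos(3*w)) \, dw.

10/3

An antiderivative is F(w) = -sin(3*w)/3 - 5*cos(3*w)/3.
Then F(pi/3) - F(0) = (5/3) - (-5/3) = 10/3.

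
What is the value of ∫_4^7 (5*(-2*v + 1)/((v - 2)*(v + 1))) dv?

-10*log(2)

Factor the denominator: v**2 - v - 2 = (v + 1)(v - 2).
Partial fractions: 5*(-2*v + 1)/((v - 2)*(v + 1)) = -5/(v + 1) - 5/(v - 2).
An antiderivative is F(v) = -5*log(v - 2) - 5*log(v + 1).
Then F(7) - F(4) = (-15*log(2) - 5*log(5)) - (-5*log(5) - 5*log(2)) = -10*log(2).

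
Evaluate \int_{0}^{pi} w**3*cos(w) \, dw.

Integrate by parts 3 times (u = w^3, dv = cos(w) dw).
An antiderivative is F(w) = w**3*sin(w) + 3*w**2*cos(w) - 6*w*sin(w) - 6*cos(w).
Then F(pi) - F(0) = (6 - 3*pi**2) - (-6) = 12 - 3*pi**2.

12 - 3*pi**2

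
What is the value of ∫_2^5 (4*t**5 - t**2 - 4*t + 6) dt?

By the power rule, an antiderivative is F(t) = 2*t**6/3 - t**3/3 - 2*t**2 + 6*t.
Then F(5) - F(2) = (10355) - (44) = 10311.

10311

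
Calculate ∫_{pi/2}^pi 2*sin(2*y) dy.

An antiderivative is F(y) = -cos(2*y).
Then F(pi) - F(pi/2) = (-1) - (1) = -2.

-2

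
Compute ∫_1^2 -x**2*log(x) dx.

7/9 - 8*log(2)/3

Integrate by parts once (u = ln x, dv = -x**2 dx).
An antiderivative is F(x) = -x**3*(3*log(x) - 1)/9.
Then F(2) - F(1) = (8/9 - 8*log(2)/3) - (1/9) = 7/9 - 8*log(2)/3.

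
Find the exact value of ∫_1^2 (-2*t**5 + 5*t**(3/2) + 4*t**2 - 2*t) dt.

By the power rule, an antiderivative is F(t) = -t**6/3 + 2*t**(5/2) + 4*t**3/3 - t**2.
Then F(2) - F(1) = (-44/3 + 8*sqrt(2)) - (2) = -50/3 + 8*sqrt(2).

-50/3 + 8*sqrt(2)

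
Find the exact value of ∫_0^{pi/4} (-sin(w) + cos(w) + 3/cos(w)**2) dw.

An antiderivative is F(w) = sin(w) + cos(w) + 3*tan(w).
Then F(pi/4) - F(0) = (sqrt(2) + 3) - (1) = sqrt(2) + 2.

sqrt(2) + 2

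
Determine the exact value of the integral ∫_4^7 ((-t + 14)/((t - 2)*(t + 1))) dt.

-19*log(2) + 9*log(5)

Factor the denominator: t**2 - t - 2 = (t + 1)(t - 2).
Partial fractions: (-t + 14)/((t - 2)*(t + 1)) = -5/(t + 1) + 4/(t - 2).
An antiderivative is F(t) = 4*log(t - 2) - 5*log(t + 1).
Then F(7) - F(4) = (-15*log(2) + 4*log(5)) - (-5*log(5) + 4*log(2)) = -19*log(2) + 9*log(5).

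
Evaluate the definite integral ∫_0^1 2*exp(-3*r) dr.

2/3 - 2*exp(-3)/3

An antiderivative is F(r) = -2*exp(-3*r)/3.
Then F(1) - F(0) = (-2*exp(-3)/3) - (-2/3) = 2/3 - 2*exp(-3)/3.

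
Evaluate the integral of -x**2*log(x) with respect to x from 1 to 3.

Integrate by parts once (u = ln x, dv = -x**2 dx).
An antiderivative is F(x) = -x**3*(3*log(x) - 1)/9.
Then F(3) - F(1) = (3 - 9*log(3)) - (1/9) = 26/9 - 9*log(3).

26/9 - 9*log(3)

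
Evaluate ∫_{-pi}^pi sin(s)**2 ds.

pi

Use the identity sin^2(s) = (1 - cos(2*s))/2.
An antiderivative is F(s) = s/2 - sin(2*s)/4.
Then F(pi) - F(-pi) = (pi/2) - (-pi/2) = pi.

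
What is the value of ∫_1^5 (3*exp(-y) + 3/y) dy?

An antiderivative is F(y) = 3*log(y) - 3*exp(-y).
Then F(5) - F(1) = (-3*exp(-5) + 3*log(5)) - (-3*exp(-1)) = -3*exp(-5) + 3*exp(-1) + 3*log(5).

-3*exp(-5) + 3*exp(-1) + 3*log(5)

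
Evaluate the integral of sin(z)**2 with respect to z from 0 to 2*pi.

pi

Use the identity sin^2(z) = (1 - cos(2*z))/2.
An antiderivative is F(z) = z/2 - sin(2*z)/4.
Then F(2*pi) - F(0) = (pi) - (0) = pi.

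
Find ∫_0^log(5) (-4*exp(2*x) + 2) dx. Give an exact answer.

An antiderivative is F(x) = -2*exp(2*x) + 2*x.
Then F(log(5)) - F(0) = (-50 + 2*log(5)) - (-2) = -48 + 2*log(5).

-48 + 2*log(5)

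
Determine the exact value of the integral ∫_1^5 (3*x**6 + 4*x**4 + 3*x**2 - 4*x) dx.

1261992/35

By the power rule, an antiderivative is F(x) = 3*x**7/7 + 4*x**5/5 + x**3 - 2*x**2.
Then F(5) - F(1) = (252400/7) - (8/35) = 1261992/35.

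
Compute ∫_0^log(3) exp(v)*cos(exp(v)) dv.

-sin(1) + sin(3)

Let u = exp(v), so du = exp(v) dv. When v = 0, u = 1; when v = log(3), u = 3.
The integral becomes ∫ cos(u) du from 1 to 3, with antiderivative sin(u).
Back in v: F(v) = sin(exp(v)).
Then F(log(3)) - F(0) = (sin(3)) - (sin(1)) = -sin(1) + sin(3).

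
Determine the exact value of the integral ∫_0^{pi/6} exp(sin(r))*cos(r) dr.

Let u = sin(r), so du = cos(r) dr. When r = 0, u = 0; when r = pi/6, u = 1/2.
The integral becomes ∫ exp(u) du from 0 to 1/2, with antiderivative exp(u).
Back in r: F(r) = exp(sin(r)).
Then F(pi/6) - F(0) = (exp(1/2)) - (1) = -1 + exp(1/2).

-1 + exp(1/2)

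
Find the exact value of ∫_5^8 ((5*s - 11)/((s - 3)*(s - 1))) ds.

-8*log(2) + 2*log(5) + 3*log(7)

Factor the denominator: s**2 - 4*s + 3 = (s - 1)(s - 3).
Partial fractions: (5*s - 11)/((s - 3)*(s - 1)) = 3/(s - 1) + 2/(s - 3).
An antiderivative is F(s) = 2*log(s - 3) + 3*log(s - 1).
Then F(8) - F(5) = (2*log(5) + 3*log(7)) - (8*log(2)) = -8*log(2) + 2*log(5) + 3*log(7).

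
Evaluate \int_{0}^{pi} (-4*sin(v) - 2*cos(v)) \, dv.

-8

An antiderivative is F(v) = -2*sin(v) + 4*cos(v).
Then F(pi) - F(0) = (-4) - (4) = -8.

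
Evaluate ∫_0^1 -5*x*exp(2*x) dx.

-5*exp(2)/4 - 5/4

Integrate by parts once (u = x, dv = -5*exp(2*x) dx).
An antiderivative is F(x) = (-10*x + 5)*exp(2*x)/4.
Then F(1) - F(0) = (-5*exp(2)/4) - (5/4) = -5*exp(2)/4 - 5/4.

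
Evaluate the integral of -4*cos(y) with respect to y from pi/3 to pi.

An antiderivative is F(y) = -4*sin(y).
Then F(pi) - F(pi/3) = (0) - (-2*sqrt(3)) = 2*sqrt(3).

2*sqrt(3)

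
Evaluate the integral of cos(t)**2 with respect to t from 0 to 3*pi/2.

Use the identity cos^2(t) = (1 + cos(2*t))/2.
An antiderivative is F(t) = t/2 + sin(2*t)/4.
Then F(3*pi/2) - F(0) = (3*pi/4) - (0) = 3*pi/4.

3*pi/4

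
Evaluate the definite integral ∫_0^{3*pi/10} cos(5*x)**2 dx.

Use the identity cos^2(5*x) = (1 + cos(10*x))/2.
An antiderivative is F(x) = x/2 + sin(10*x)/20.
Then F(3*pi/10) - F(0) = (3*pi/20) - (0) = 3*pi/20.

3*pi/20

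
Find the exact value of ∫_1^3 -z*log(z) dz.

2 - 9*log(3)/2

Integrate by parts once (u = ln z, dv = -z dz).
An antiderivative is F(z) = -z**2*(2*log(z) - 1)/4.
Then F(3) - F(1) = (9/4 - 9*log(3)/2) - (1/4) = 2 - 9*log(3)/2.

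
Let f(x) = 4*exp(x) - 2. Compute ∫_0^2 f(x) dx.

-8 + 4*exp(2)

An antiderivative is F(x) = -2*x + 4*exp(x).
Then F(2) - F(0) = (-4 + 4*exp(2)) - (4) = -8 + 4*exp(2).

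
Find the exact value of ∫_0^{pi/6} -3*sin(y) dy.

An antiderivative is F(y) = 3*cos(y).
Then F(pi/6) - F(0) = (3*sqrt(3)/2) - (3) = -3 + 3*sqrt(3)/2.

-3 + 3*sqrt(3)/2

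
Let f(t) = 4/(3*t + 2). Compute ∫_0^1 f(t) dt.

-4*log(2)/3 + 4*log(5)/3

An antiderivative is F(t) = 4*log(3*t + 2)/3.
Then F(1) - F(0) = (4*log(5)/3) - (4*log(2)/3) = -4*log(2)/3 + 4*log(5)/3.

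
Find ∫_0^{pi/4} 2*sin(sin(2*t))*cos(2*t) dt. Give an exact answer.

1 - cos(1)

Let u = sin(2*t), so du = 2*cos(2*t) dt. When t = 0, u = 0; when t = pi/4, u = 1.
The integral becomes ∫ sin(u) du from 0 to 1, with antiderivative -cos(u).
Back in t: F(t) = -cos(sin(2*t)).
Then F(pi/4) - F(0) = (-cos(1)) - (-1) = 1 - cos(1).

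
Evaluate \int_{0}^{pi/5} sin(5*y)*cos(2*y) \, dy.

Use the identity sin(5*y)cos(2*y) = [sin(7*y) + sin(3*y)]/2.
An antiderivative is F(y) = -cos(3*y)/6 - cos(7*y)/14.
Then F(pi/5) - F(0) = (-5/84 + 5*sqrt(5)/84) - (-5/21) = 5*sqrt(5)/84 + 5/28.

5*sqrt(5)/84 + 5/28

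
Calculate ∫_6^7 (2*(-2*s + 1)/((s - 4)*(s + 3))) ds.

log(9/25)

Factor the denominator: s**2 - s - 12 = (s + 3)(s - 4).
Partial fractions: 2*(-2*s + 1)/((s - 4)*(s + 3)) = -2/(s + 3) - 2/(s - 4).
An antiderivative is F(s) = -2*log(s - 4) - 2*log(s + 3).
Then F(7) - F(6) = (-2*log(5) - 2*log(3) - 2*log(2)) - (-4*log(3) - 2*log(2)) = log(9/25).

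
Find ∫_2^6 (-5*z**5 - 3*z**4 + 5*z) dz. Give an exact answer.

By the power rule, an antiderivative is F(z) = -5*z**6/6 - 3*z**5/5 + 5*z**2/2.
Then F(6) - F(2) = (-217278/5) - (-938/15) = -650896/15.

-650896/15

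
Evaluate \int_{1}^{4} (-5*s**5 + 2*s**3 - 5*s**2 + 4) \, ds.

By the power rule, an antiderivative is F(s) = -5*s**6/6 + s**4/2 - 5*s**3/3 + 4*s.
Then F(4) - F(1) = (-3376) - (2) = -3378.

-3378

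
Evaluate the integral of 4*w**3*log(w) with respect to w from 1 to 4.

Integrate by parts once (u = ln w, dv = 4*w**3 dw).
An antiderivative is F(w) = w**4*(4*log(w) - 1)/4.
Then F(4) - F(1) = (-64 + 512*log(2)) - (-1/4) = -255/4 + 512*log(2).

-255/4 + 512*log(2)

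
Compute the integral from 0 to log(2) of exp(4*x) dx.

15/4

Let u = exp(x), so du = exp(x) dx. When x = 0, u = 1; when x = log(2), u = 2.
The integral becomes ∫ u**3 du from 1 to 2, with antiderivative u**4/4.
Back in x: F(x) = exp(4*x)/4.
Then F(log(2)) - F(0) = (4) - (1/4) = 15/4.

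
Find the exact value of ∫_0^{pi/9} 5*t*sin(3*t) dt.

-5*pi/54 + 5*sqrt(3)/18

Integrate by parts once (u = t, dv = 5*sin(3*t) dt).
An antiderivative is F(t) = -5*t*cos(3*t)/3 + 5*sin(3*t)/9.
Then F(pi/9) - F(0) = (-5*pi/54 + 5*sqrt(3)/18) - (0) = -5*pi/54 + 5*sqrt(3)/18.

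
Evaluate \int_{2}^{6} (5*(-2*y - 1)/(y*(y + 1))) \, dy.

-5*log(7)

Factor the denominator: y**2 + y = (y + 1)y.
Partial fractions: 5*(-2*y - 1)/(y*(y + 1)) = -5/(y + 1) - 5/y.
An antiderivative is F(y) = -5*log(y) - 5*log(y + 1).
Then F(6) - F(2) = (-5*log(7) - 5*log(3) - 5*log(2)) - (-5*log(3) - 5*log(2)) = -5*log(7).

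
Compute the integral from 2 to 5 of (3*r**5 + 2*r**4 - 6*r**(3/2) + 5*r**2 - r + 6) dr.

-60*sqrt(5) + 48*sqrt(2)/5 + 46101/5

By the power rule, an antiderivative is F(r) = r**6/2 - 12*r**(5/2)/5 + 2*r**5/5 + 5*r**3/3 - r**2/2 + 6*r.
Then F(5) - F(2) = (27865/3 - 60*sqrt(5)) - (1022/15 - 48*sqrt(2)/5) = -60*sqrt(5) + 48*sqrt(2)/5 + 46101/5.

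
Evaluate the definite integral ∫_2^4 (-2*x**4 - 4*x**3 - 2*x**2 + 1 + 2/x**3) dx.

By the power rule, an antiderivative is F(x) = -2*x**5/5 - x**4 - 2*x**3/3 + x - 1/x**2.
Then F(4) - F(2) = (-169039/240) - (-1943/60) = -161267/240.

-161267/240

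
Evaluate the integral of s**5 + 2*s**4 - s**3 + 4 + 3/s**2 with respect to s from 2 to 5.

By the power rule, an antiderivative is F(s) = s**6/6 + 2*s**5/5 - s**4/4 + 4*s - 3/s.
Then F(5) - F(2) = (223039/60) - (779/30) = 73827/20.

73827/20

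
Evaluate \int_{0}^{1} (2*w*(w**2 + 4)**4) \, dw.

Let u = w**2 + 4, so du = 2*w dw. When w = 0, u = 4; when w = 1, u = 5.
The integral becomes ∫ u**4 du from 4 to 5, with antiderivative u**5/5.
Back in w: F(w) = (w**2 + 4)**5/5.
Then F(1) - F(0) = (625) - (1024/5) = 2101/5.

2101/5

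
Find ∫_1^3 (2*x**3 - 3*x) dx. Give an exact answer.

28

By the power rule, an antiderivative is F(x) = x**4/2 - 3*x**2/2.
Then F(3) - F(1) = (27) - (-1) = 28.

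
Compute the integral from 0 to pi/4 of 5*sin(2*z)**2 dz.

Use the identity sin^2(2*z) = (1 - cos(4*z))/2.
An antiderivative is F(z) = 5*z/2 - 5*sin(4*z)/8.
Then F(pi/4) - F(0) = (5*pi/8) - (0) = 5*pi/8.

5*pi/8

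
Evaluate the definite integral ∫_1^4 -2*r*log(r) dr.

Integrate by parts once (u = ln r, dv = -2*r dr).
An antiderivative is F(r) = -r**2*(2*log(r) - 1)/2.
Then F(4) - F(1) = (8 - 32*log(2)) - (1/2) = 15/2 - 32*log(2).

15/2 - 32*log(2)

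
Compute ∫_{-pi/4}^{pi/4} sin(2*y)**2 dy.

pi/4

Use the identity sin^2(2*y) = (1 - cos(4*y))/2.
An antiderivative is F(y) = y/2 - sin(4*y)/8.
Then F(pi/4) - F(-pi/4) = (pi/8) - (-pi/8) = pi/4.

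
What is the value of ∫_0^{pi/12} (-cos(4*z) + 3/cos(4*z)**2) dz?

5*sqrt(3)/8

An antiderivative is F(z) = -sin(4*z)/4 + 3*tan(4*z)/4.
Then F(pi/12) - F(0) = (5*sqrt(3)/8) - (0) = 5*sqrt(3)/8.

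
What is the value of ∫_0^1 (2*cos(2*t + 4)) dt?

sin(6) - sin(4)

Let u = 2*t + 4, so du = 2 dt. When t = 0, u = 4; when t = 1, u = 6.
The integral becomes ∫ cos(u) du from 4 to 6, with antiderivative sin(u).
Back in t: F(t) = sin(2*t + 4).
Then F(1) - F(0) = (sin(6)) - (sin(4)) = sin(6) - sin(4).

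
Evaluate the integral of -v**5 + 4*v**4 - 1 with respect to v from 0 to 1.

-11/30

By the power rule, an antiderivative is F(v) = -v**6/6 + 4*v**5/5 - v.
Then F(1) - F(0) = (-11/30) - (0) = -11/30.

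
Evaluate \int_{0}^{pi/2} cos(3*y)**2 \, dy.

Use the identity cos^2(3*y) = (1 + cos(6*y))/2.
An antiderivative is F(y) = y/2 + sin(6*y)/12.
Then F(pi/2) - F(0) = (pi/4) - (0) = pi/4.

pi/4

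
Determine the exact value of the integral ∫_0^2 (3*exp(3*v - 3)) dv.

Let u = 3*v - 3, so du = 3 dv. When v = 0, u = -3; when v = 2, u = 3.
The integral becomes ∫ exp(u) du from -3 to 3, with antiderivative exp(u).
Back in v: F(v) = exp(3*v - 3).
Then F(2) - F(0) = (exp(3)) - (exp(-3)) = 2*sinh(3).

2*sinh(3)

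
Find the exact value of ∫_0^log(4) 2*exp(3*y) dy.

Let u = exp(y), so du = exp(y) dy. When y = 0, u = 1; when y = log(4), u = 4.
The integral becomes 2·∫ u**2 du from 1 to 4, with antiderivative 2*u**3/3.
Back in y: F(y) = 2*exp(3*y)/3.
Then F(log(4)) - F(0) = (128/3) - (2/3) = 42.

42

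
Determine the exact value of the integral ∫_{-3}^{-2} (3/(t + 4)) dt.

An antiderivative is F(t) = 3*log(t + 4).
Then F(-2) - F(-3) = (log(8)) - (0) = log(8).

log(8)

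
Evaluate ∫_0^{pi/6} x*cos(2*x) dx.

Integrate by parts once (u = x, dv = cos(2*x) dx).
An antiderivative is F(x) = x*sin(2*x)/2 + cos(2*x)/4.
Then F(pi/6) - F(0) = (1/8 + sqrt(3)*pi/24) - (1/4) = -1/8 + sqrt(3)*pi/24.

-1/8 + sqrt(3)*pi/24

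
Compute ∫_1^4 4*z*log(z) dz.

Integrate by parts once (u = ln z, dv = 4*z dz).
An antiderivative is F(z) = z**2*(2*log(z) - 1).
Then F(4) - F(1) = (-16 + 64*log(2)) - (-1) = -15 + 64*log(2).

-15 + 64*log(2)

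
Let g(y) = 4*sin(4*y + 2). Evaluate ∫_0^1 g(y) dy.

-cos(6) + cos(2)

Let u = 4*y + 2, so du = 4 dy. When y = 0, u = 2; when y = 1, u = 6.
The integral becomes ∫ sin(u) du from 2 to 6, with antiderivative -cos(u).
Back in y: F(y) = -cos(4*y + 2).
Then F(1) - F(0) = (-cos(6)) - (-cos(2)) = -cos(6) + cos(2).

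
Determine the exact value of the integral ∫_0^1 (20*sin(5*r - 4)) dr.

4*cos(4) - 4*cos(1)

Let u = 5*r - 4, so du = 5 dr. When r = 0, u = -4; when r = 1, u = 1.
The integral becomes 4·∫ sin(u) du from -4 to 1, with antiderivative -4*cos(u).
Back in r: F(r) = -4*cos(5*r - 4).
Then F(1) - F(0) = (-4*cos(1)) - (-4*cos(4)) = 4*cos(4) - 4*cos(1).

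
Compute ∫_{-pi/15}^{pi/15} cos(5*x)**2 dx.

sqrt(3)/20 + pi/15

Use the identity cos^2(5*x) = (1 + cos(10*x))/2.
An antiderivative is F(x) = x/2 + sin(10*x)/20.
Then F(pi/15) - F(-pi/15) = (sqrt(3)/40 + pi/30) - (-pi/30 - sqrt(3)/40) = sqrt(3)/20 + pi/15.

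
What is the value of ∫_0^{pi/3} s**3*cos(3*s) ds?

4/27 - pi**2/27

Integrate by parts 3 times (u = s^3, dv = cos(3*s) ds).
An antiderivative is F(s) = s**3*sin(3*s)/3 + s**2*cos(3*s)/3 - 2*s*sin(3*s)/9 - 2*cos(3*s)/27.
Then F(pi/3) - F(0) = (2/27 - pi**2/27) - (-2/27) = 4/27 - pi**2/27.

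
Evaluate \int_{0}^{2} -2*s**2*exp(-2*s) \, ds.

Integrate by parts twice (u = s^2, dv = -2*exp(-2*s) ds).
An antiderivative is F(s) = (2*s**2 + 2*s + 1)*exp(-2*s)/2.
Then F(2) - F(0) = (13*exp(-4)/2) - (1/2) = (13 - exp(4))*exp(-4)/2.

(13 - exp(4))*exp(-4)/2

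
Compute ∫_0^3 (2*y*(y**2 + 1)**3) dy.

Let u = y**2 + 1, so du = 2*y dy. When y = 0, u = 1; when y = 3, u = 10.
The integral becomes ∫ u**3 du from 1 to 10, with antiderivative u**4/4.
Back in y: F(y) = (y**2 + 1)**4/4.
Then F(3) - F(0) = (2500) - (1/4) = 9999/4.

9999/4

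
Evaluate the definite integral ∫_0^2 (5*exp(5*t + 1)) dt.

Let u = 5*t + 1, so du = 5 dt. When t = 0, u = 1; when t = 2, u = 11.
The integral becomes ∫ exp(u) du from 1 to 11, with antiderivative exp(u).
Back in t: F(t) = exp(5*t + 1).
Then F(2) - F(0) = (exp(11)) - (exp(1)) = -exp(1) + exp(11).

-exp(1) + exp(11)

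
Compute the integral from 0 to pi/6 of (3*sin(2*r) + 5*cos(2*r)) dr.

3/4 + 5*sqrt(3)/4

An antiderivative is F(r) = 5*sin(2*r)/2 - 3*cos(2*r)/2.
Then F(pi/6) - F(0) = (-3/4 + 5*sqrt(3)/4) - (-3/2) = 3/4 + 5*sqrt(3)/4.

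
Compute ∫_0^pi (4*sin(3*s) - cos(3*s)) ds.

An antiderivative is F(s) = -sin(3*s)/3 - 4*cos(3*s)/3.
Then F(pi) - F(0) = (4/3) - (-4/3) = 8/3.

8/3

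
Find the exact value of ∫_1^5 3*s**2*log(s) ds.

-124/3 + 125*log(5)

Integrate by parts once (u = ln s, dv = 3*s**2 ds).
An antiderivative is F(s) = s**3*(3*log(s) - 1)/3.
Then F(5) - F(1) = (-125/3 + 125*log(5)) - (-1/3) = -124/3 + 125*log(5).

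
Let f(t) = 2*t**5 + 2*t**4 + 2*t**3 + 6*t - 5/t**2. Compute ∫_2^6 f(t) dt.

96813/5

By the power rule, an antiderivative is F(t) = t**6/3 + 2*t**5/5 + t**4/2 + 3*t**2 + 5/t.
Then F(6) - F(2) = (582577/30) - (1699/30) = 96813/5.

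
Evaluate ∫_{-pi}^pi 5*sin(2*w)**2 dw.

Use the identity sin^2(2*w) = (1 - cos(4*w))/2.
An antiderivative is F(w) = 5*w/2 - 5*sin(4*w)/8.
Then F(pi) - F(-pi) = (5*pi/2) - (-5*pi/2) = 5*pi.

5*pi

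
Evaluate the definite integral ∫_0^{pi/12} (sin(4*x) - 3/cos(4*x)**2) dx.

1/8 - 3*sqrt(3)/4

An antiderivative is F(x) = -cos(4*x)/4 - 3*tan(4*x)/4.
Then F(pi/12) - F(0) = (-3*sqrt(3)/4 - 1/8) - (-1/4) = 1/8 - 3*sqrt(3)/4.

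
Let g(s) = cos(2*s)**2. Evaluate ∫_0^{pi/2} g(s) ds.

pi/4

Use the identity cos^2(2*s) = (1 + cos(4*s))/2.
An antiderivative is F(s) = s/2 + sin(4*s)/8.
Then F(pi/2) - F(0) = (pi/4) - (0) = pi/4.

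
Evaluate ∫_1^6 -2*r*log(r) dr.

-36*log(3) - 36*log(2) + 35/2

Integrate by parts once (u = ln r, dv = -2*r dr).
An antiderivative is F(r) = -r**2*(2*log(r) - 1)/2.
Then F(6) - F(1) = (-36*log(3) - 36*log(2) + 18) - (1/2) = -36*log(3) - 36*log(2) + 35/2.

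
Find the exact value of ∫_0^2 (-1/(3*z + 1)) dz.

-log(7)/3

An antiderivative is F(z) = -log(3*z + 1)/3.
Then F(2) - F(0) = (-log(7)/3) - (0) = -log(7)/3.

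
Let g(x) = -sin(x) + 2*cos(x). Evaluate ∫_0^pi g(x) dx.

-2

An antiderivative is F(x) = 2*sin(x) + cos(x).
Then F(pi) - F(0) = (-1) - (1) = -2.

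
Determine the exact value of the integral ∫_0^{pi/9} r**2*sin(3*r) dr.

Integrate by parts twice (u = r^2, dv = sin(3*r) dr).
An antiderivative is F(r) = -r**2*cos(3*r)/3 + 2*r*sin(3*r)/9 + 2*cos(3*r)/27.
Then F(pi/9) - F(0) = (-pi**2/486 + 1/27 + sqrt(3)*pi/81) - (2/27) = -1/27 - pi**2/486 + sqrt(3)*pi/81.

-1/27 - pi**2/486 + sqrt(3)*pi/81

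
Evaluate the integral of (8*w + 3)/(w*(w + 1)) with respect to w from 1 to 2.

-2*log(2) + 5*log(3)

Factor the denominator: w**2 + w = (w + 1)w.
Partial fractions: (8*w + 3)/(w*(w + 1)) = 5/(w + 1) + 3/w.
An antiderivative is F(w) = 3*log(w) + 5*log(w + 1).
Then F(2) - F(1) = (3*log(2) + 5*log(3)) - (log(32)) = -2*log(2) + 5*log(3).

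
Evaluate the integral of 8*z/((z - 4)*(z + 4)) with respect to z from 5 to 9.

-8*log(3) + 4*log(5) + 4*log(13)

Factor the denominator: z**2 - 16 = (z + 4)(z - 4).
Partial fractions: 8*z/((z - 4)*(z + 4)) = 4/(z + 4) + 4/(z - 4).
An antiderivative is F(z) = 4*log(z - 4) + 4*log(z + 4).
Then F(9) - F(5) = (4*log(5) + 4*log(13)) - (8*log(3)) = -8*log(3) + 4*log(5) + 4*log(13).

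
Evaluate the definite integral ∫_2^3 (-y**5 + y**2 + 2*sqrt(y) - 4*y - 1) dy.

-231/2 - 8*sqrt(2)/3 + 4*sqrt(3)

By the power rule, an antiderivative is F(y) = -y**6/6 + 4*y**(3/2)/3 + y**3/3 - 2*y**2 - y.
Then F(3) - F(2) = (-267/2 + 4*sqrt(3)) - (-18 + 8*sqrt(2)/3) = -231/2 - 8*sqrt(2)/3 + 4*sqrt(3).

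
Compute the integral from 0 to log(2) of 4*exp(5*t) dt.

Let u = exp(t), so du = exp(t) dt. When t = 0, u = 1; when t = log(2), u = 2.
The integral becomes 4·∫ u**4 du from 1 to 2, with antiderivative 4*u**5/5.
Back in t: F(t) = 4*exp(5*t)/5.
Then F(log(2)) - F(0) = (128/5) - (4/5) = 124/5.

124/5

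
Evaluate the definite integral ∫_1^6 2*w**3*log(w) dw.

Integrate by parts once (u = ln w, dv = 2*w**3 dw).
An antiderivative is F(w) = w**4*(4*log(w) - 1)/8.
Then F(6) - F(1) = (-162 + 648*log(2) + 648*log(3)) - (-1/8) = -1295/8 + 648*log(2) + 648*log(3).

-1295/8 + 648*log(2) + 648*log(3)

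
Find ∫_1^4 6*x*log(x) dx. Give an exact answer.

Integrate by parts once (u = ln x, dv = 6*x dx).
An antiderivative is F(x) = 3*x**2*(2*log(x) - 1)/2.
Then F(4) - F(1) = (-24 + 96*log(2)) - (-3/2) = -45/2 + 96*log(2).

-45/2 + 96*log(2)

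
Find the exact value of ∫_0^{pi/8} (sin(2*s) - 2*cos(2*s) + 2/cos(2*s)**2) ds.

3/2 - 3*sqrt(2)/4

An antiderivative is F(s) = -sin(2*s) - cos(2*s)/2 + tan(2*s).
Then F(pi/8) - F(0) = (1 - 3*sqrt(2)/4) - (-1/2) = 3/2 - 3*sqrt(2)/4.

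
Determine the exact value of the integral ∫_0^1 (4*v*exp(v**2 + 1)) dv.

2*E*(-1 + E)

Let u = v**2 + 1, so du = 2*v dv. When v = 0, u = 1; when v = 1, u = 2.
The integral becomes 2·∫ exp(u) du from 1 to 2, with antiderivative 2*exp(u).
Back in v: F(v) = 2*exp(v**2 + 1).
Then F(1) - F(0) = (2*exp(2)) - (2*exp(1)) = 2*exp(1)*(-1 + exp(1)).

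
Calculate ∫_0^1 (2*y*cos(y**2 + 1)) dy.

Let u = y**2 + 1, so du = 2*y dy. When y = 0, u = 1; when y = 1, u = 2.
The integral becomes ∫ cos(u) du from 1 to 2, with antiderivative sin(u).
Back in y: F(y) = sin(y**2 + 1).
Then F(1) - F(0) = (sin(2)) - (sin(1)) = -sin(1) + sin(2).

-sin(1) + sin(2)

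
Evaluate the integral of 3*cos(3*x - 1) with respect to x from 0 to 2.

sin(5) + sin(1)

Let u = 3*x - 1, so du = 3 dx. When x = 0, u = -1; when x = 2, u = 5.
The integral becomes ∫ cos(u) du from -1 to 5, with antiderivative sin(u).
Back in x: F(x) = sin(3*x - 1).
Then F(2) - F(0) = (sin(5)) - (-sin(1)) = sin(5) + sin(1).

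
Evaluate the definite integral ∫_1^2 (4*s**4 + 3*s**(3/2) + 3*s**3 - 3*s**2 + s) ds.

24*sqrt(2)/5 + 587/20

By the power rule, an antiderivative is F(s) = 6*s**(5/2)/5 + 4*s**5/5 + 3*s**4/4 - s**3 + s**2/2.
Then F(2) - F(1) = (24*sqrt(2)/5 + 158/5) - (9/4) = 24*sqrt(2)/5 + 587/20.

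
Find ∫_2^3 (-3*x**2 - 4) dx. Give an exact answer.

-23

By the power rule, an antiderivative is F(x) = -x**3 - 4*x.
Then F(3) - F(2) = (-39) - (-16) = -23.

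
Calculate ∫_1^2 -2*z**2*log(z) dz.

14/9 - 16*log(2)/3

Integrate by parts once (u = ln z, dv = -2*z**2 dz).
An antiderivative is F(z) = -2*z**3*(3*log(z) - 1)/9.
Then F(2) - F(1) = (16/9 - 16*log(2)/3) - (2/9) = 14/9 - 16*log(2)/3.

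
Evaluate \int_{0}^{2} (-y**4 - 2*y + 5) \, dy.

By the power rule, an antiderivative is F(y) = -y**5/5 - y**2 + 5*y.
Then F(2) - F(0) = (-2/5) - (0) = -2/5.

-2/5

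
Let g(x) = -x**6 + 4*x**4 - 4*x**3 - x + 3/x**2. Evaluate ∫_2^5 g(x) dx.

-325032/35

By the power rule, an antiderivative is F(x) = -x**7/7 + 4*x**5/5 - x**4 - x**2/2 - 3/x.
Then F(5) - F(2) = (-650917/70) - (-853/70) = -325032/35.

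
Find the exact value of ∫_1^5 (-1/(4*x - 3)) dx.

-log(17)/4

An antiderivative is F(x) = -log(4*x - 3)/4.
Then F(5) - F(1) = (-log(17)/4) - (0) = -log(17)/4.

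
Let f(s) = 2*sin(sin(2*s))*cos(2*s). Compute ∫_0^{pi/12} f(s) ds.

1 - cos(1/2)

Let u = sin(2*s), so du = 2*cos(2*s) ds. When s = 0, u = 0; when s = pi/12, u = 1/2.
The integral becomes ∫ sin(u) du from 0 to 1/2, with antiderivative -cos(u).
Back in s: F(s) = -cos(sin(2*s)).
Then F(pi/12) - F(0) = (-cos(1/2)) - (-1) = 1 - cos(1/2).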